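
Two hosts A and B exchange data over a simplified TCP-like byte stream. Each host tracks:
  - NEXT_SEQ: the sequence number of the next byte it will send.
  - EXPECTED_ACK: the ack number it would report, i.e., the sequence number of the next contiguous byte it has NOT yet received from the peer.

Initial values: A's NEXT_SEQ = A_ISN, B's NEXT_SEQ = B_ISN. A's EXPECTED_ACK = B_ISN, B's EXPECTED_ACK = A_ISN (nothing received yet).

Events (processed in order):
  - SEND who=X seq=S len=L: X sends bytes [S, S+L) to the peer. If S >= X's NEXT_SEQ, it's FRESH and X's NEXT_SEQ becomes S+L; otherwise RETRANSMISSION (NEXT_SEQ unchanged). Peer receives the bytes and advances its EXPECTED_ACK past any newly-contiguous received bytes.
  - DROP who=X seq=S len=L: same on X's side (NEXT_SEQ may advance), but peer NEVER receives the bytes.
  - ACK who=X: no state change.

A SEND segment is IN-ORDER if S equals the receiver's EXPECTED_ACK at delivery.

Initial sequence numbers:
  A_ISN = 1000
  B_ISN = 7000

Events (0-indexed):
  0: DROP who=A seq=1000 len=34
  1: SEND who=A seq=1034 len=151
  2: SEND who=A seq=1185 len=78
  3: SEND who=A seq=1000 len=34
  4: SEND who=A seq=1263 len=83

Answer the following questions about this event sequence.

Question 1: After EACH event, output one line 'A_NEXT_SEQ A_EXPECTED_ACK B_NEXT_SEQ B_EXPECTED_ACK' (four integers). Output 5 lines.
1034 7000 7000 1000
1185 7000 7000 1000
1263 7000 7000 1000
1263 7000 7000 1263
1346 7000 7000 1346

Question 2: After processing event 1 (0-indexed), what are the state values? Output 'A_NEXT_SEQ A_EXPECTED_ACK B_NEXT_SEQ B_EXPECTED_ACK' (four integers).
After event 0: A_seq=1034 A_ack=7000 B_seq=7000 B_ack=1000
After event 1: A_seq=1185 A_ack=7000 B_seq=7000 B_ack=1000

1185 7000 7000 1000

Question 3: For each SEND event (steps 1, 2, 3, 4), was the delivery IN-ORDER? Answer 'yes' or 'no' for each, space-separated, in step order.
Step 1: SEND seq=1034 -> out-of-order
Step 2: SEND seq=1185 -> out-of-order
Step 3: SEND seq=1000 -> in-order
Step 4: SEND seq=1263 -> in-order

Answer: no no yes yes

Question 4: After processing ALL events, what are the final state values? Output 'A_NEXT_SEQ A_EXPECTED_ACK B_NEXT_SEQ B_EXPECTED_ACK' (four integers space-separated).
Answer: 1346 7000 7000 1346

Derivation:
After event 0: A_seq=1034 A_ack=7000 B_seq=7000 B_ack=1000
After event 1: A_seq=1185 A_ack=7000 B_seq=7000 B_ack=1000
After event 2: A_seq=1263 A_ack=7000 B_seq=7000 B_ack=1000
After event 3: A_seq=1263 A_ack=7000 B_seq=7000 B_ack=1263
After event 4: A_seq=1346 A_ack=7000 B_seq=7000 B_ack=1346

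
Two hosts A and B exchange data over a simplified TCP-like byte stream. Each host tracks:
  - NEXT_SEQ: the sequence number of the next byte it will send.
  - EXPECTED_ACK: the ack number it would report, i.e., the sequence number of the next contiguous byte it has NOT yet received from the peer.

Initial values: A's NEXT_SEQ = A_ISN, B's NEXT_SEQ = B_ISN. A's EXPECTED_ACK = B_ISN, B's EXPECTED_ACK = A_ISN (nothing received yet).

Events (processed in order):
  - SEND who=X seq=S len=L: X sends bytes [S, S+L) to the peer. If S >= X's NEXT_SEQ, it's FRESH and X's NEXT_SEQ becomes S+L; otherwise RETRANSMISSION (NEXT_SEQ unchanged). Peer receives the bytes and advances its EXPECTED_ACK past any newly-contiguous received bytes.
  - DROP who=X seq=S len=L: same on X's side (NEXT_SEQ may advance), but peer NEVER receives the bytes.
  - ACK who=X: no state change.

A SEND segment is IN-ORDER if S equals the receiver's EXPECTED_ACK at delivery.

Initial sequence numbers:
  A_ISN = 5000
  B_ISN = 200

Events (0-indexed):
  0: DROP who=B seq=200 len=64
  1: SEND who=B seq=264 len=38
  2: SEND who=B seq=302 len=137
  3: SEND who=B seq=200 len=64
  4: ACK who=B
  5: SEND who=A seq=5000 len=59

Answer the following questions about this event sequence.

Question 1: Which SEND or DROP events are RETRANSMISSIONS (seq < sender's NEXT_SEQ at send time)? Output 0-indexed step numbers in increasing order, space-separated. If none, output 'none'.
Answer: 3

Derivation:
Step 0: DROP seq=200 -> fresh
Step 1: SEND seq=264 -> fresh
Step 2: SEND seq=302 -> fresh
Step 3: SEND seq=200 -> retransmit
Step 5: SEND seq=5000 -> fresh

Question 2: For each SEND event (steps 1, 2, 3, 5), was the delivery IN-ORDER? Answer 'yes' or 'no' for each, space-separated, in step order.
Answer: no no yes yes

Derivation:
Step 1: SEND seq=264 -> out-of-order
Step 2: SEND seq=302 -> out-of-order
Step 3: SEND seq=200 -> in-order
Step 5: SEND seq=5000 -> in-order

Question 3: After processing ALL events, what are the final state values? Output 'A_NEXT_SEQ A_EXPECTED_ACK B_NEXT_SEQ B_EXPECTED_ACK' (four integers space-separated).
After event 0: A_seq=5000 A_ack=200 B_seq=264 B_ack=5000
After event 1: A_seq=5000 A_ack=200 B_seq=302 B_ack=5000
After event 2: A_seq=5000 A_ack=200 B_seq=439 B_ack=5000
After event 3: A_seq=5000 A_ack=439 B_seq=439 B_ack=5000
After event 4: A_seq=5000 A_ack=439 B_seq=439 B_ack=5000
After event 5: A_seq=5059 A_ack=439 B_seq=439 B_ack=5059

Answer: 5059 439 439 5059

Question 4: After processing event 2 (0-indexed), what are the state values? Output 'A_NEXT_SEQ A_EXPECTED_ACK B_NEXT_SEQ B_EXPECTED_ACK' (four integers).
After event 0: A_seq=5000 A_ack=200 B_seq=264 B_ack=5000
After event 1: A_seq=5000 A_ack=200 B_seq=302 B_ack=5000
After event 2: A_seq=5000 A_ack=200 B_seq=439 B_ack=5000

5000 200 439 5000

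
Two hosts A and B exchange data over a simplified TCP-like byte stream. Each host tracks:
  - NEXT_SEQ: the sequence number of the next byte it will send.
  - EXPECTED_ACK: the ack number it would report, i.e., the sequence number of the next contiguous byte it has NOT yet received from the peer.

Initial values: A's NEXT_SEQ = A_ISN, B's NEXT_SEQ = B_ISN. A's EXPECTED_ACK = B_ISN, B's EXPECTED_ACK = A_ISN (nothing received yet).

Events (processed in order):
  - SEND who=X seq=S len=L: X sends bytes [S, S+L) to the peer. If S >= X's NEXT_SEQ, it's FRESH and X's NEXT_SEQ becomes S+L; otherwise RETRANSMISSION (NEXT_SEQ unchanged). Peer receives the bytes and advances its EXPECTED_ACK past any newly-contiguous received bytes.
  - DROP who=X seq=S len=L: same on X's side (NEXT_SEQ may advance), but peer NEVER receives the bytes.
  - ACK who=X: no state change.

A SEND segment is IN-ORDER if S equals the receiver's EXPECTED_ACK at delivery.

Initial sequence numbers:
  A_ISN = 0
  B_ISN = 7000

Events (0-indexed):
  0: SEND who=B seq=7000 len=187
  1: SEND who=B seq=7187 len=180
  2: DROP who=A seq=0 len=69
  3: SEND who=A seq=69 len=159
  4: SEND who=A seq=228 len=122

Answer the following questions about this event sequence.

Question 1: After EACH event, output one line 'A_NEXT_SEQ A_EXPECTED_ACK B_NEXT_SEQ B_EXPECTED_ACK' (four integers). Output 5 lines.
0 7187 7187 0
0 7367 7367 0
69 7367 7367 0
228 7367 7367 0
350 7367 7367 0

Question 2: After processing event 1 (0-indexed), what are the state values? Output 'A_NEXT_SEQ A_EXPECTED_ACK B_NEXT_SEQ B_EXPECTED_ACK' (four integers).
After event 0: A_seq=0 A_ack=7187 B_seq=7187 B_ack=0
After event 1: A_seq=0 A_ack=7367 B_seq=7367 B_ack=0

0 7367 7367 0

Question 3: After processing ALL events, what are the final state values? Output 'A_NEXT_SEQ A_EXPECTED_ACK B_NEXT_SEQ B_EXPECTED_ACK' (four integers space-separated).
After event 0: A_seq=0 A_ack=7187 B_seq=7187 B_ack=0
After event 1: A_seq=0 A_ack=7367 B_seq=7367 B_ack=0
After event 2: A_seq=69 A_ack=7367 B_seq=7367 B_ack=0
After event 3: A_seq=228 A_ack=7367 B_seq=7367 B_ack=0
After event 4: A_seq=350 A_ack=7367 B_seq=7367 B_ack=0

Answer: 350 7367 7367 0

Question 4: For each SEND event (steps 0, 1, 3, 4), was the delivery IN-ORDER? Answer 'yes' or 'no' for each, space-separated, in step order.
Answer: yes yes no no

Derivation:
Step 0: SEND seq=7000 -> in-order
Step 1: SEND seq=7187 -> in-order
Step 3: SEND seq=69 -> out-of-order
Step 4: SEND seq=228 -> out-of-order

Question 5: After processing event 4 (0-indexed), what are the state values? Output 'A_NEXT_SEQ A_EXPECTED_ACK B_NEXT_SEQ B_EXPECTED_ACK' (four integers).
After event 0: A_seq=0 A_ack=7187 B_seq=7187 B_ack=0
After event 1: A_seq=0 A_ack=7367 B_seq=7367 B_ack=0
After event 2: A_seq=69 A_ack=7367 B_seq=7367 B_ack=0
After event 3: A_seq=228 A_ack=7367 B_seq=7367 B_ack=0
After event 4: A_seq=350 A_ack=7367 B_seq=7367 B_ack=0

350 7367 7367 0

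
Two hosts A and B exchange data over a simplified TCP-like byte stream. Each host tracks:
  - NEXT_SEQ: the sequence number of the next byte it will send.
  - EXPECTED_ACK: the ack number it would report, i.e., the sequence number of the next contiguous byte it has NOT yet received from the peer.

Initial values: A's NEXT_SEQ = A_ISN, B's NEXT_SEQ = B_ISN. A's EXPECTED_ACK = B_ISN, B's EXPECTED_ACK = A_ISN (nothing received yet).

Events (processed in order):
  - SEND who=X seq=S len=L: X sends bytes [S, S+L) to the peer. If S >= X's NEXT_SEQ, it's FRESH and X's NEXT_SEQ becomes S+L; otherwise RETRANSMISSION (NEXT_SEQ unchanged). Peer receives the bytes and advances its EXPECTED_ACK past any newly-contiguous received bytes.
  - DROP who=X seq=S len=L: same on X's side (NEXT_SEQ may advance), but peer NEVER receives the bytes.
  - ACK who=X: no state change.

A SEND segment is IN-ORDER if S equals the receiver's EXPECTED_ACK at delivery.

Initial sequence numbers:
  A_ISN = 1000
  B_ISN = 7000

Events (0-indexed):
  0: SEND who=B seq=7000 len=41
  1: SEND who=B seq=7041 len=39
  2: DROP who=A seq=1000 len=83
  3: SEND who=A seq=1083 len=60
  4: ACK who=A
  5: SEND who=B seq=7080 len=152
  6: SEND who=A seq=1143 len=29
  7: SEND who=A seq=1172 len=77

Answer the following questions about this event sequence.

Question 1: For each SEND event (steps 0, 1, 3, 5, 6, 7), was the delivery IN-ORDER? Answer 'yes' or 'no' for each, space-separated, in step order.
Answer: yes yes no yes no no

Derivation:
Step 0: SEND seq=7000 -> in-order
Step 1: SEND seq=7041 -> in-order
Step 3: SEND seq=1083 -> out-of-order
Step 5: SEND seq=7080 -> in-order
Step 6: SEND seq=1143 -> out-of-order
Step 7: SEND seq=1172 -> out-of-order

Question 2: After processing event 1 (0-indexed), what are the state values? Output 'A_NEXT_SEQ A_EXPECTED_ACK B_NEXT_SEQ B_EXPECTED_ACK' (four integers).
After event 0: A_seq=1000 A_ack=7041 B_seq=7041 B_ack=1000
After event 1: A_seq=1000 A_ack=7080 B_seq=7080 B_ack=1000

1000 7080 7080 1000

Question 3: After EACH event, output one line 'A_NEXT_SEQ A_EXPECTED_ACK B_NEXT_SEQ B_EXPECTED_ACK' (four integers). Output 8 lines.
1000 7041 7041 1000
1000 7080 7080 1000
1083 7080 7080 1000
1143 7080 7080 1000
1143 7080 7080 1000
1143 7232 7232 1000
1172 7232 7232 1000
1249 7232 7232 1000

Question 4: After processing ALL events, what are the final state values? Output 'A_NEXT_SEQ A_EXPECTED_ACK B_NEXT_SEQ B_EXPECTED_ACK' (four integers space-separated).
After event 0: A_seq=1000 A_ack=7041 B_seq=7041 B_ack=1000
After event 1: A_seq=1000 A_ack=7080 B_seq=7080 B_ack=1000
After event 2: A_seq=1083 A_ack=7080 B_seq=7080 B_ack=1000
After event 3: A_seq=1143 A_ack=7080 B_seq=7080 B_ack=1000
After event 4: A_seq=1143 A_ack=7080 B_seq=7080 B_ack=1000
After event 5: A_seq=1143 A_ack=7232 B_seq=7232 B_ack=1000
After event 6: A_seq=1172 A_ack=7232 B_seq=7232 B_ack=1000
After event 7: A_seq=1249 A_ack=7232 B_seq=7232 B_ack=1000

Answer: 1249 7232 7232 1000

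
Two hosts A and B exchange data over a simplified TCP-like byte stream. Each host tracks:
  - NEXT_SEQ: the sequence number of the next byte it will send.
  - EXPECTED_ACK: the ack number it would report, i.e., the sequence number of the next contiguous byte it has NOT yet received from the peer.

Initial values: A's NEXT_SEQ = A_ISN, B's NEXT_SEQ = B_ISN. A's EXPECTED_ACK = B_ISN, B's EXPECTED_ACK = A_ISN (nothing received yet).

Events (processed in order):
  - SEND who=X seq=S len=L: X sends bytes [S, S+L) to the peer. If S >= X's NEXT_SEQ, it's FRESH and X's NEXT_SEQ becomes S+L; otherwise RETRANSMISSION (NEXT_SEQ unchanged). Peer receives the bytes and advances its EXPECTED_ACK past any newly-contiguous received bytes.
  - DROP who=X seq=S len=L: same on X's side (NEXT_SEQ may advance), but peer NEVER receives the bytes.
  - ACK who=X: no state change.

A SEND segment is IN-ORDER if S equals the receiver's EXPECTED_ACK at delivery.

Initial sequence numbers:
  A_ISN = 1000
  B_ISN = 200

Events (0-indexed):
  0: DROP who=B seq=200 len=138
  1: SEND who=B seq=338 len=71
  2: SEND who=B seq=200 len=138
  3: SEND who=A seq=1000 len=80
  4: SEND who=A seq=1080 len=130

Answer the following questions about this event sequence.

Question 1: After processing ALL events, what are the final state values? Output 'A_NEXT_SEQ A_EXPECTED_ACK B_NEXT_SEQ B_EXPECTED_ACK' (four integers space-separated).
After event 0: A_seq=1000 A_ack=200 B_seq=338 B_ack=1000
After event 1: A_seq=1000 A_ack=200 B_seq=409 B_ack=1000
After event 2: A_seq=1000 A_ack=409 B_seq=409 B_ack=1000
After event 3: A_seq=1080 A_ack=409 B_seq=409 B_ack=1080
After event 4: A_seq=1210 A_ack=409 B_seq=409 B_ack=1210

Answer: 1210 409 409 1210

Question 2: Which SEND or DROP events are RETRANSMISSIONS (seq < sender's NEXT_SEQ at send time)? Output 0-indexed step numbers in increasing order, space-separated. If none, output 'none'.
Answer: 2

Derivation:
Step 0: DROP seq=200 -> fresh
Step 1: SEND seq=338 -> fresh
Step 2: SEND seq=200 -> retransmit
Step 3: SEND seq=1000 -> fresh
Step 4: SEND seq=1080 -> fresh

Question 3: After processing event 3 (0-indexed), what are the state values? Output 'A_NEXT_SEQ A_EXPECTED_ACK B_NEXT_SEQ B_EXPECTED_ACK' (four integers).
After event 0: A_seq=1000 A_ack=200 B_seq=338 B_ack=1000
After event 1: A_seq=1000 A_ack=200 B_seq=409 B_ack=1000
After event 2: A_seq=1000 A_ack=409 B_seq=409 B_ack=1000
After event 3: A_seq=1080 A_ack=409 B_seq=409 B_ack=1080

1080 409 409 1080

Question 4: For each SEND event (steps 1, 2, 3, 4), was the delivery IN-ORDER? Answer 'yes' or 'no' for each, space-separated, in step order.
Answer: no yes yes yes

Derivation:
Step 1: SEND seq=338 -> out-of-order
Step 2: SEND seq=200 -> in-order
Step 3: SEND seq=1000 -> in-order
Step 4: SEND seq=1080 -> in-order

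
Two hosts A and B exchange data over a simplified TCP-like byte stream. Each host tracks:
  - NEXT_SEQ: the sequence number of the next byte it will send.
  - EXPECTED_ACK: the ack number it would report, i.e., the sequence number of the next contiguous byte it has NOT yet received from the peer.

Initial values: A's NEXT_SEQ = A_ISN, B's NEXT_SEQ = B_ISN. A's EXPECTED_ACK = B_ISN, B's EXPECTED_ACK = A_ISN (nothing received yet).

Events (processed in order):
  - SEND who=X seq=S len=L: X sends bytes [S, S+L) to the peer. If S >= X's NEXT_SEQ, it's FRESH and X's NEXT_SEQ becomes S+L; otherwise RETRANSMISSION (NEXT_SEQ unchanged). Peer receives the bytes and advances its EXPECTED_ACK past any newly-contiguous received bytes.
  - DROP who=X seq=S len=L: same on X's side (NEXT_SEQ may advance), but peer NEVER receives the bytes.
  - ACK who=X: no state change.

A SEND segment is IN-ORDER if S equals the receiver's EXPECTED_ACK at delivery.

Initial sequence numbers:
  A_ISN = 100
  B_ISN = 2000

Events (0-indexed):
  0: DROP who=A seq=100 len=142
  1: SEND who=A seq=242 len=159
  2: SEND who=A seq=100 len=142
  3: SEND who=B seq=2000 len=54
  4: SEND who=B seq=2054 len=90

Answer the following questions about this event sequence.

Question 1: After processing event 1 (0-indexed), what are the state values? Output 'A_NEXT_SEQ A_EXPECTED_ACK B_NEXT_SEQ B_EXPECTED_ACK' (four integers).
After event 0: A_seq=242 A_ack=2000 B_seq=2000 B_ack=100
After event 1: A_seq=401 A_ack=2000 B_seq=2000 B_ack=100

401 2000 2000 100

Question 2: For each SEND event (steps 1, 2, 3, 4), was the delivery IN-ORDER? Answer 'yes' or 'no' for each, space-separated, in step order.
Answer: no yes yes yes

Derivation:
Step 1: SEND seq=242 -> out-of-order
Step 2: SEND seq=100 -> in-order
Step 3: SEND seq=2000 -> in-order
Step 4: SEND seq=2054 -> in-order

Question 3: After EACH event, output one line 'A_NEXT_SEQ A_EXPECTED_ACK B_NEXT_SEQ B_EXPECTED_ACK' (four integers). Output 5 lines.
242 2000 2000 100
401 2000 2000 100
401 2000 2000 401
401 2054 2054 401
401 2144 2144 401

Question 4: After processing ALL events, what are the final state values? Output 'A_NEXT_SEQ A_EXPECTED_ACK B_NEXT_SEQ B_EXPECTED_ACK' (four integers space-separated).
After event 0: A_seq=242 A_ack=2000 B_seq=2000 B_ack=100
After event 1: A_seq=401 A_ack=2000 B_seq=2000 B_ack=100
After event 2: A_seq=401 A_ack=2000 B_seq=2000 B_ack=401
After event 3: A_seq=401 A_ack=2054 B_seq=2054 B_ack=401
After event 4: A_seq=401 A_ack=2144 B_seq=2144 B_ack=401

Answer: 401 2144 2144 401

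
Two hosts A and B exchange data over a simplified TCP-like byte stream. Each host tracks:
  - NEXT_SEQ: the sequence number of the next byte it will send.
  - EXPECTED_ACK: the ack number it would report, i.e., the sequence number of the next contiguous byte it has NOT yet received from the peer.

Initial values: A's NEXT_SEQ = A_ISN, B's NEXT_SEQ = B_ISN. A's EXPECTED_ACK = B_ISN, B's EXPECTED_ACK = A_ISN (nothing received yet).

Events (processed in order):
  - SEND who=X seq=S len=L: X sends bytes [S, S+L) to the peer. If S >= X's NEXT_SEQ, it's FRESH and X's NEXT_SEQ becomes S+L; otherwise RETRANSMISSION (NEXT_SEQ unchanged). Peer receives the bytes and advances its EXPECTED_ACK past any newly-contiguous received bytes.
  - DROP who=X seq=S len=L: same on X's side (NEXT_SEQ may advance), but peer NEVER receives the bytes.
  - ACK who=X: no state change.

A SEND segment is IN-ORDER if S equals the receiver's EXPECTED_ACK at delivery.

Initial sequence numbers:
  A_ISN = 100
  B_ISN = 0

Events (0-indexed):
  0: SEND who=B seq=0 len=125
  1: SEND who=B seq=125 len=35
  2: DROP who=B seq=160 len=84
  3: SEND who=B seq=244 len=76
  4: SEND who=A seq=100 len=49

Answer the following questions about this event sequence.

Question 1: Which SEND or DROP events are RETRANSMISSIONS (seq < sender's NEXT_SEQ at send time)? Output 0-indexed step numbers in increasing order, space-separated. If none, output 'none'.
Answer: none

Derivation:
Step 0: SEND seq=0 -> fresh
Step 1: SEND seq=125 -> fresh
Step 2: DROP seq=160 -> fresh
Step 3: SEND seq=244 -> fresh
Step 4: SEND seq=100 -> fresh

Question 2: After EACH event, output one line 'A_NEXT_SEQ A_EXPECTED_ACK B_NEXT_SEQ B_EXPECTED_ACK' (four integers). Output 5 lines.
100 125 125 100
100 160 160 100
100 160 244 100
100 160 320 100
149 160 320 149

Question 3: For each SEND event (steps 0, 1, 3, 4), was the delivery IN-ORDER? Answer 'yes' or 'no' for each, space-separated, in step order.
Step 0: SEND seq=0 -> in-order
Step 1: SEND seq=125 -> in-order
Step 3: SEND seq=244 -> out-of-order
Step 4: SEND seq=100 -> in-order

Answer: yes yes no yes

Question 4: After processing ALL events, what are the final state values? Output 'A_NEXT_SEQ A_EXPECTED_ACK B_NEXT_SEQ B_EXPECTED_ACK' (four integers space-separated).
After event 0: A_seq=100 A_ack=125 B_seq=125 B_ack=100
After event 1: A_seq=100 A_ack=160 B_seq=160 B_ack=100
After event 2: A_seq=100 A_ack=160 B_seq=244 B_ack=100
After event 3: A_seq=100 A_ack=160 B_seq=320 B_ack=100
After event 4: A_seq=149 A_ack=160 B_seq=320 B_ack=149

Answer: 149 160 320 149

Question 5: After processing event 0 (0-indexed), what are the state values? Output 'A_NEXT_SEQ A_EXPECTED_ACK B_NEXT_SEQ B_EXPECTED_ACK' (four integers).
After event 0: A_seq=100 A_ack=125 B_seq=125 B_ack=100

100 125 125 100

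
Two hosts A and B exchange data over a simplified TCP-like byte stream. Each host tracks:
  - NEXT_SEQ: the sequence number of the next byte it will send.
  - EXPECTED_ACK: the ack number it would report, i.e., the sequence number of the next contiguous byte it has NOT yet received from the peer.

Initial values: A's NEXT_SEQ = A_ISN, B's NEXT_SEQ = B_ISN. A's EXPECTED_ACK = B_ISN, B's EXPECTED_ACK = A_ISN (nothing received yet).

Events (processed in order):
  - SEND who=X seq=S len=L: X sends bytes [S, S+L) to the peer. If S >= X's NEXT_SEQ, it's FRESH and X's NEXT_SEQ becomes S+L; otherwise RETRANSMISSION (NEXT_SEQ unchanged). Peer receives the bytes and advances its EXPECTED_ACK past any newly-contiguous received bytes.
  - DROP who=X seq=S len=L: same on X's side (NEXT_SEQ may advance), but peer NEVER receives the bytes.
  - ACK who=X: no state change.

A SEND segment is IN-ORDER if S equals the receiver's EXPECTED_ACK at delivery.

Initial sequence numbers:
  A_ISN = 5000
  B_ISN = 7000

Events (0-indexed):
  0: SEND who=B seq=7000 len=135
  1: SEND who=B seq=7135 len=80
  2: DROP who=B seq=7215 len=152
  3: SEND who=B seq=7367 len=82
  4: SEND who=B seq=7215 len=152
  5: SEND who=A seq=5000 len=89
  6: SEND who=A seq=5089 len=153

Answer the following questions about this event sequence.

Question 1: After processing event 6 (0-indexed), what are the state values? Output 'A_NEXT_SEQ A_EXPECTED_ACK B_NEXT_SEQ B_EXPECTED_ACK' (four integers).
After event 0: A_seq=5000 A_ack=7135 B_seq=7135 B_ack=5000
After event 1: A_seq=5000 A_ack=7215 B_seq=7215 B_ack=5000
After event 2: A_seq=5000 A_ack=7215 B_seq=7367 B_ack=5000
After event 3: A_seq=5000 A_ack=7215 B_seq=7449 B_ack=5000
After event 4: A_seq=5000 A_ack=7449 B_seq=7449 B_ack=5000
After event 5: A_seq=5089 A_ack=7449 B_seq=7449 B_ack=5089
After event 6: A_seq=5242 A_ack=7449 B_seq=7449 B_ack=5242

5242 7449 7449 5242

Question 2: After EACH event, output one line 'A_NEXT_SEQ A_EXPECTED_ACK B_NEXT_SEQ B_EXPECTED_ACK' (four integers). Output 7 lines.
5000 7135 7135 5000
5000 7215 7215 5000
5000 7215 7367 5000
5000 7215 7449 5000
5000 7449 7449 5000
5089 7449 7449 5089
5242 7449 7449 5242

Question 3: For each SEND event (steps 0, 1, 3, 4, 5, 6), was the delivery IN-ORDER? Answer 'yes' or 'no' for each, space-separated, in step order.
Step 0: SEND seq=7000 -> in-order
Step 1: SEND seq=7135 -> in-order
Step 3: SEND seq=7367 -> out-of-order
Step 4: SEND seq=7215 -> in-order
Step 5: SEND seq=5000 -> in-order
Step 6: SEND seq=5089 -> in-order

Answer: yes yes no yes yes yes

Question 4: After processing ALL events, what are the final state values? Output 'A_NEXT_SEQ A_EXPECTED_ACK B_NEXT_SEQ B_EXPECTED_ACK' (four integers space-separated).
Answer: 5242 7449 7449 5242

Derivation:
After event 0: A_seq=5000 A_ack=7135 B_seq=7135 B_ack=5000
After event 1: A_seq=5000 A_ack=7215 B_seq=7215 B_ack=5000
After event 2: A_seq=5000 A_ack=7215 B_seq=7367 B_ack=5000
After event 3: A_seq=5000 A_ack=7215 B_seq=7449 B_ack=5000
After event 4: A_seq=5000 A_ack=7449 B_seq=7449 B_ack=5000
After event 5: A_seq=5089 A_ack=7449 B_seq=7449 B_ack=5089
After event 6: A_seq=5242 A_ack=7449 B_seq=7449 B_ack=5242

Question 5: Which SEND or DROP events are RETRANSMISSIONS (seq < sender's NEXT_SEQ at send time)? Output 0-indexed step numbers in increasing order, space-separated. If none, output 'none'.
Step 0: SEND seq=7000 -> fresh
Step 1: SEND seq=7135 -> fresh
Step 2: DROP seq=7215 -> fresh
Step 3: SEND seq=7367 -> fresh
Step 4: SEND seq=7215 -> retransmit
Step 5: SEND seq=5000 -> fresh
Step 6: SEND seq=5089 -> fresh

Answer: 4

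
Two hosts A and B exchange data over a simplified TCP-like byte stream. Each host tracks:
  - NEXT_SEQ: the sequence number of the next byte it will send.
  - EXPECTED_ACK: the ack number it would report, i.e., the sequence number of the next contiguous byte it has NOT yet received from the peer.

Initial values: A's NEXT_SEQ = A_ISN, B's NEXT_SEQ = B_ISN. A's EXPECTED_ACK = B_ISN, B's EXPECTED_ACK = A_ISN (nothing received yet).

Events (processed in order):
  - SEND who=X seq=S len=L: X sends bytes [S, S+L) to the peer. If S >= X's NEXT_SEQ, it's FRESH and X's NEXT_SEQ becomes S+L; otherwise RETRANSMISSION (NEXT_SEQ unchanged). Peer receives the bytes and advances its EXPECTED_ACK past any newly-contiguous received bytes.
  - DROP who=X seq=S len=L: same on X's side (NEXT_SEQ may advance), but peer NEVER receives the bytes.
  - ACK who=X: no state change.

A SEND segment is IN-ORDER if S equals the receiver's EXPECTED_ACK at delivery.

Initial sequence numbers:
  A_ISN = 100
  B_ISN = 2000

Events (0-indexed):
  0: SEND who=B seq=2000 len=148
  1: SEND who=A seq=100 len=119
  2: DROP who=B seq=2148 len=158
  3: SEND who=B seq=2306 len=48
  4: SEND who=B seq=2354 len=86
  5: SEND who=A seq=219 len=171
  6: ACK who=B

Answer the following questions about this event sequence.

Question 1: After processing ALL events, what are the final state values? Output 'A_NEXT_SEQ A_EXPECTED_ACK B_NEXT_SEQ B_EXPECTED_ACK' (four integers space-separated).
After event 0: A_seq=100 A_ack=2148 B_seq=2148 B_ack=100
After event 1: A_seq=219 A_ack=2148 B_seq=2148 B_ack=219
After event 2: A_seq=219 A_ack=2148 B_seq=2306 B_ack=219
After event 3: A_seq=219 A_ack=2148 B_seq=2354 B_ack=219
After event 4: A_seq=219 A_ack=2148 B_seq=2440 B_ack=219
After event 5: A_seq=390 A_ack=2148 B_seq=2440 B_ack=390
After event 6: A_seq=390 A_ack=2148 B_seq=2440 B_ack=390

Answer: 390 2148 2440 390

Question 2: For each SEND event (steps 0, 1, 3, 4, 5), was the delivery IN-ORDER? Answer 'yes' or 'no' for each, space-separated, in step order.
Answer: yes yes no no yes

Derivation:
Step 0: SEND seq=2000 -> in-order
Step 1: SEND seq=100 -> in-order
Step 3: SEND seq=2306 -> out-of-order
Step 4: SEND seq=2354 -> out-of-order
Step 5: SEND seq=219 -> in-order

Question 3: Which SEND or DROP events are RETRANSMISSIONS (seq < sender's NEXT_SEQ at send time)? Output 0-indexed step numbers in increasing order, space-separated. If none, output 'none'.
Step 0: SEND seq=2000 -> fresh
Step 1: SEND seq=100 -> fresh
Step 2: DROP seq=2148 -> fresh
Step 3: SEND seq=2306 -> fresh
Step 4: SEND seq=2354 -> fresh
Step 5: SEND seq=219 -> fresh

Answer: none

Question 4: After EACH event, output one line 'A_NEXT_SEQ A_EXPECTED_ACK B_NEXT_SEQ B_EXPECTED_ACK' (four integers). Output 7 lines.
100 2148 2148 100
219 2148 2148 219
219 2148 2306 219
219 2148 2354 219
219 2148 2440 219
390 2148 2440 390
390 2148 2440 390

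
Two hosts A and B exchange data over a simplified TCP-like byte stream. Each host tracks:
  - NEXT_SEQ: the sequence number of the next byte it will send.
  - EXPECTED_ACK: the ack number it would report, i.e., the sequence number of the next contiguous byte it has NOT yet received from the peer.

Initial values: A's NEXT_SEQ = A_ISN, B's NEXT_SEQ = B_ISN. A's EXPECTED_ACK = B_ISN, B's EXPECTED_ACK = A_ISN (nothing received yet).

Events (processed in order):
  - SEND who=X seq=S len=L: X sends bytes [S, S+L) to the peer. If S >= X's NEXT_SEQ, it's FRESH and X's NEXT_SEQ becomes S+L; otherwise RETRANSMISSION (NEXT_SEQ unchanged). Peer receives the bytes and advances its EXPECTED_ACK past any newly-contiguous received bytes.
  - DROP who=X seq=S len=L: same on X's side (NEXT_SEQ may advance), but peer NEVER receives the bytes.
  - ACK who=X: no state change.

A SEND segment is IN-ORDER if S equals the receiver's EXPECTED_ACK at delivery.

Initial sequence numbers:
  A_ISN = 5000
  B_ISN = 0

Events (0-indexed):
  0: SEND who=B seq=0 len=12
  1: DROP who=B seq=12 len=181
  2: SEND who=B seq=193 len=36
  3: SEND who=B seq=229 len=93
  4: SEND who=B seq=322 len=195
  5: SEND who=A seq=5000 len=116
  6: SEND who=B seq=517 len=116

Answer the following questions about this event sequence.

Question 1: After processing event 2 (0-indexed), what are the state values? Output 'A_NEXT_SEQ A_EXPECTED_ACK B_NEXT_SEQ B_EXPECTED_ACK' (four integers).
After event 0: A_seq=5000 A_ack=12 B_seq=12 B_ack=5000
After event 1: A_seq=5000 A_ack=12 B_seq=193 B_ack=5000
After event 2: A_seq=5000 A_ack=12 B_seq=229 B_ack=5000

5000 12 229 5000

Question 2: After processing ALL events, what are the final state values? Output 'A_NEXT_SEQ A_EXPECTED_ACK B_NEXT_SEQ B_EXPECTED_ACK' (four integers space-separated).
Answer: 5116 12 633 5116

Derivation:
After event 0: A_seq=5000 A_ack=12 B_seq=12 B_ack=5000
After event 1: A_seq=5000 A_ack=12 B_seq=193 B_ack=5000
After event 2: A_seq=5000 A_ack=12 B_seq=229 B_ack=5000
After event 3: A_seq=5000 A_ack=12 B_seq=322 B_ack=5000
After event 4: A_seq=5000 A_ack=12 B_seq=517 B_ack=5000
After event 5: A_seq=5116 A_ack=12 B_seq=517 B_ack=5116
After event 6: A_seq=5116 A_ack=12 B_seq=633 B_ack=5116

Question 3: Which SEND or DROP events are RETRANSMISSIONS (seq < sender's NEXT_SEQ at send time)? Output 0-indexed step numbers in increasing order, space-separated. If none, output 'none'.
Step 0: SEND seq=0 -> fresh
Step 1: DROP seq=12 -> fresh
Step 2: SEND seq=193 -> fresh
Step 3: SEND seq=229 -> fresh
Step 4: SEND seq=322 -> fresh
Step 5: SEND seq=5000 -> fresh
Step 6: SEND seq=517 -> fresh

Answer: none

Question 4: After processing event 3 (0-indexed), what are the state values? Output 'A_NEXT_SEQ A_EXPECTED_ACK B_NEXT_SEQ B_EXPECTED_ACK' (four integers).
After event 0: A_seq=5000 A_ack=12 B_seq=12 B_ack=5000
After event 1: A_seq=5000 A_ack=12 B_seq=193 B_ack=5000
After event 2: A_seq=5000 A_ack=12 B_seq=229 B_ack=5000
After event 3: A_seq=5000 A_ack=12 B_seq=322 B_ack=5000

5000 12 322 5000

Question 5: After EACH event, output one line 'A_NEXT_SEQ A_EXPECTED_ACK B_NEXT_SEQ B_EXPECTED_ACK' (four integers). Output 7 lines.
5000 12 12 5000
5000 12 193 5000
5000 12 229 5000
5000 12 322 5000
5000 12 517 5000
5116 12 517 5116
5116 12 633 5116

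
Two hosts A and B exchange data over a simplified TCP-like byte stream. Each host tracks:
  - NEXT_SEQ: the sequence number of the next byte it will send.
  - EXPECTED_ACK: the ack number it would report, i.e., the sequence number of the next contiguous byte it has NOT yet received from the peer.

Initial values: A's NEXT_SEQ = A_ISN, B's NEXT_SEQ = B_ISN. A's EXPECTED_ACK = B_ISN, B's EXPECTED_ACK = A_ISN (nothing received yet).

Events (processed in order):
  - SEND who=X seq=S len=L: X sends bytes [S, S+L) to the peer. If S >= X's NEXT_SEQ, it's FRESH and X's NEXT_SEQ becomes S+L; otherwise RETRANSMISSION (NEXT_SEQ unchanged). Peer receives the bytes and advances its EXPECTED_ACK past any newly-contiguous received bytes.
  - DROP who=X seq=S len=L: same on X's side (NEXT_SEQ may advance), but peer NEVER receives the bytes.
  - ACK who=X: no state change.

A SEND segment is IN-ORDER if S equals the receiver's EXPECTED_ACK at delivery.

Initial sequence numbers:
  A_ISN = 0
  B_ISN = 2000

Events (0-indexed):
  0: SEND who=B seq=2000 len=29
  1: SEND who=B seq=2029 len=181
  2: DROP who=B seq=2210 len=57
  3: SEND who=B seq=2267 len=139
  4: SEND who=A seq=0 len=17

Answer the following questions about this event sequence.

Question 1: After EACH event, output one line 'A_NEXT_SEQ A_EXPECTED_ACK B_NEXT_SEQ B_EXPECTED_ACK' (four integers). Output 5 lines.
0 2029 2029 0
0 2210 2210 0
0 2210 2267 0
0 2210 2406 0
17 2210 2406 17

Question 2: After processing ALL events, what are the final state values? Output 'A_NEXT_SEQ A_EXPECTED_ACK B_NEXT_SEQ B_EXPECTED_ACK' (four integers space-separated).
After event 0: A_seq=0 A_ack=2029 B_seq=2029 B_ack=0
After event 1: A_seq=0 A_ack=2210 B_seq=2210 B_ack=0
After event 2: A_seq=0 A_ack=2210 B_seq=2267 B_ack=0
After event 3: A_seq=0 A_ack=2210 B_seq=2406 B_ack=0
After event 4: A_seq=17 A_ack=2210 B_seq=2406 B_ack=17

Answer: 17 2210 2406 17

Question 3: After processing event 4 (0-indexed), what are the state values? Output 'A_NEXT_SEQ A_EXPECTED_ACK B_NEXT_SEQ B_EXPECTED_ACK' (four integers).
After event 0: A_seq=0 A_ack=2029 B_seq=2029 B_ack=0
After event 1: A_seq=0 A_ack=2210 B_seq=2210 B_ack=0
After event 2: A_seq=0 A_ack=2210 B_seq=2267 B_ack=0
After event 3: A_seq=0 A_ack=2210 B_seq=2406 B_ack=0
After event 4: A_seq=17 A_ack=2210 B_seq=2406 B_ack=17

17 2210 2406 17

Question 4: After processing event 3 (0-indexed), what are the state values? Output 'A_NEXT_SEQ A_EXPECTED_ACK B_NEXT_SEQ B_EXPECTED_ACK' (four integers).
After event 0: A_seq=0 A_ack=2029 B_seq=2029 B_ack=0
After event 1: A_seq=0 A_ack=2210 B_seq=2210 B_ack=0
After event 2: A_seq=0 A_ack=2210 B_seq=2267 B_ack=0
After event 3: A_seq=0 A_ack=2210 B_seq=2406 B_ack=0

0 2210 2406 0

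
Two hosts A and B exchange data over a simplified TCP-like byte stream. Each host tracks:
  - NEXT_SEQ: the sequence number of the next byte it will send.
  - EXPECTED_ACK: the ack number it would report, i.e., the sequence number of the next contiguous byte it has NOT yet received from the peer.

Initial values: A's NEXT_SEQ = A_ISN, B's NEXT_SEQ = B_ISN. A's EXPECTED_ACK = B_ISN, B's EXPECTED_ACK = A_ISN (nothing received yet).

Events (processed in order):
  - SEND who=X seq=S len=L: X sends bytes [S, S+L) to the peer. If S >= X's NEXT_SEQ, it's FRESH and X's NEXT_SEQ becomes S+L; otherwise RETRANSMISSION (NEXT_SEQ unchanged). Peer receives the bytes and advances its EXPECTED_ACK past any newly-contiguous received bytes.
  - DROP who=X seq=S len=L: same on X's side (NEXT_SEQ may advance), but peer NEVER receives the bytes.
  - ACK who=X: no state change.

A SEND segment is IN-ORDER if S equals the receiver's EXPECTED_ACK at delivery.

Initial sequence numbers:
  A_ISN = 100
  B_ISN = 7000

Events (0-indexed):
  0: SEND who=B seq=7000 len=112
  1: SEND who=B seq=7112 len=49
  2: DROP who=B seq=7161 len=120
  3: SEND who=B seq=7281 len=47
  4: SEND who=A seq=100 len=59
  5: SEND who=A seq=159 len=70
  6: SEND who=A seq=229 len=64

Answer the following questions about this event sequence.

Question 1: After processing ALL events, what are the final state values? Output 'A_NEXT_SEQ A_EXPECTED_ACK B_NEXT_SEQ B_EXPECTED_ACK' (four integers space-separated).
Answer: 293 7161 7328 293

Derivation:
After event 0: A_seq=100 A_ack=7112 B_seq=7112 B_ack=100
After event 1: A_seq=100 A_ack=7161 B_seq=7161 B_ack=100
After event 2: A_seq=100 A_ack=7161 B_seq=7281 B_ack=100
After event 3: A_seq=100 A_ack=7161 B_seq=7328 B_ack=100
After event 4: A_seq=159 A_ack=7161 B_seq=7328 B_ack=159
After event 5: A_seq=229 A_ack=7161 B_seq=7328 B_ack=229
After event 6: A_seq=293 A_ack=7161 B_seq=7328 B_ack=293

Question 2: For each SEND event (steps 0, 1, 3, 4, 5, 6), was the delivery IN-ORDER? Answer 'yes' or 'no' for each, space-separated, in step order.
Answer: yes yes no yes yes yes

Derivation:
Step 0: SEND seq=7000 -> in-order
Step 1: SEND seq=7112 -> in-order
Step 3: SEND seq=7281 -> out-of-order
Step 4: SEND seq=100 -> in-order
Step 5: SEND seq=159 -> in-order
Step 6: SEND seq=229 -> in-order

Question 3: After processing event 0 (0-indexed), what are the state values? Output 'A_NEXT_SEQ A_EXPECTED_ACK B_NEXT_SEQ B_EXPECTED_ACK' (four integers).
After event 0: A_seq=100 A_ack=7112 B_seq=7112 B_ack=100

100 7112 7112 100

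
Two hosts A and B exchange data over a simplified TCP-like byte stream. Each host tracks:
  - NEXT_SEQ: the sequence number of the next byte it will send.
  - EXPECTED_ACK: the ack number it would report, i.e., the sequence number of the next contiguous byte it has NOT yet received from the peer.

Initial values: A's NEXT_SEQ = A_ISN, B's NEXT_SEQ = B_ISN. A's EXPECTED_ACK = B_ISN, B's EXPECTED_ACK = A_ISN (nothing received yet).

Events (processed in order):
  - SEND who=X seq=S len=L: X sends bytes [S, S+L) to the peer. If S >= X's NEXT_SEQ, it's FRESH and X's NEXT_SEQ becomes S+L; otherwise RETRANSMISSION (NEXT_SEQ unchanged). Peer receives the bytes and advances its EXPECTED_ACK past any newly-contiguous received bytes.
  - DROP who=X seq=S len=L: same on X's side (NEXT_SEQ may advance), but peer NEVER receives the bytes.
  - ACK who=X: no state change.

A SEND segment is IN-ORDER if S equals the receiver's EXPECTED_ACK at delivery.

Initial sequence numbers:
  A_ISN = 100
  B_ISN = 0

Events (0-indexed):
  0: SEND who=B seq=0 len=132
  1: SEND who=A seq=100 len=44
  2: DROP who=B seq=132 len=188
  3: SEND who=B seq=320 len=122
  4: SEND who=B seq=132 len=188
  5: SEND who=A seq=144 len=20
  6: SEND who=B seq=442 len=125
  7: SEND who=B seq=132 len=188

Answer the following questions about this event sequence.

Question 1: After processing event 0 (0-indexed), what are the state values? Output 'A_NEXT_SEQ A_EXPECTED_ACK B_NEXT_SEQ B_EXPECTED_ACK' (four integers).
After event 0: A_seq=100 A_ack=132 B_seq=132 B_ack=100

100 132 132 100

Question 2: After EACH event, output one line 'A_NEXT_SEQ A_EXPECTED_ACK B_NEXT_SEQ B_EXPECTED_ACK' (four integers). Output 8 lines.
100 132 132 100
144 132 132 144
144 132 320 144
144 132 442 144
144 442 442 144
164 442 442 164
164 567 567 164
164 567 567 164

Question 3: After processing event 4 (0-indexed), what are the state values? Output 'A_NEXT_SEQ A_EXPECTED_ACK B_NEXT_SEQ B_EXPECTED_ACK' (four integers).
After event 0: A_seq=100 A_ack=132 B_seq=132 B_ack=100
After event 1: A_seq=144 A_ack=132 B_seq=132 B_ack=144
After event 2: A_seq=144 A_ack=132 B_seq=320 B_ack=144
After event 3: A_seq=144 A_ack=132 B_seq=442 B_ack=144
After event 4: A_seq=144 A_ack=442 B_seq=442 B_ack=144

144 442 442 144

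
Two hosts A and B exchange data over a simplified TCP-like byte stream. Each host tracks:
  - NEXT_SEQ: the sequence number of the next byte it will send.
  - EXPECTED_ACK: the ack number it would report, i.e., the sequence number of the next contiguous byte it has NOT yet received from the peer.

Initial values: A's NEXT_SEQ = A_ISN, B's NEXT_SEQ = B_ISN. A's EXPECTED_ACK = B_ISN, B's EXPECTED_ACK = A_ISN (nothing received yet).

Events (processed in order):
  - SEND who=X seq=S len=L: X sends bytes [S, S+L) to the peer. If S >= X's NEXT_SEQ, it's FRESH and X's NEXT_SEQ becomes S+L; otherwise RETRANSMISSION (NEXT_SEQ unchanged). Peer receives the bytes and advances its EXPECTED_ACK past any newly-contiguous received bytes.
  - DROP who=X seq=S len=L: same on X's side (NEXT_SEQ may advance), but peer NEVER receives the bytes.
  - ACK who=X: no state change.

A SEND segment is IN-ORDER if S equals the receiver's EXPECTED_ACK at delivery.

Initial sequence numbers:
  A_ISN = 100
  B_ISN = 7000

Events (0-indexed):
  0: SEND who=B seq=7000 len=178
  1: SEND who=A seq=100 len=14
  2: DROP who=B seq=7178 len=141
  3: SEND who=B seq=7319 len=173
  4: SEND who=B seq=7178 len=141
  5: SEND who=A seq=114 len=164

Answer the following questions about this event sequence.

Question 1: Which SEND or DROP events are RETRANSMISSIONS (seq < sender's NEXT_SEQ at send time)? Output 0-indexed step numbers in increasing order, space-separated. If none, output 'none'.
Answer: 4

Derivation:
Step 0: SEND seq=7000 -> fresh
Step 1: SEND seq=100 -> fresh
Step 2: DROP seq=7178 -> fresh
Step 3: SEND seq=7319 -> fresh
Step 4: SEND seq=7178 -> retransmit
Step 5: SEND seq=114 -> fresh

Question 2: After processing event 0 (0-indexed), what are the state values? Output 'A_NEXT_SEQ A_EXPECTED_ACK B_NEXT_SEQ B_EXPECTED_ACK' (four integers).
After event 0: A_seq=100 A_ack=7178 B_seq=7178 B_ack=100

100 7178 7178 100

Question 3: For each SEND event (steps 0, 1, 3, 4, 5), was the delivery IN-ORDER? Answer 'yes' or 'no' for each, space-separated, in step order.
Step 0: SEND seq=7000 -> in-order
Step 1: SEND seq=100 -> in-order
Step 3: SEND seq=7319 -> out-of-order
Step 4: SEND seq=7178 -> in-order
Step 5: SEND seq=114 -> in-order

Answer: yes yes no yes yes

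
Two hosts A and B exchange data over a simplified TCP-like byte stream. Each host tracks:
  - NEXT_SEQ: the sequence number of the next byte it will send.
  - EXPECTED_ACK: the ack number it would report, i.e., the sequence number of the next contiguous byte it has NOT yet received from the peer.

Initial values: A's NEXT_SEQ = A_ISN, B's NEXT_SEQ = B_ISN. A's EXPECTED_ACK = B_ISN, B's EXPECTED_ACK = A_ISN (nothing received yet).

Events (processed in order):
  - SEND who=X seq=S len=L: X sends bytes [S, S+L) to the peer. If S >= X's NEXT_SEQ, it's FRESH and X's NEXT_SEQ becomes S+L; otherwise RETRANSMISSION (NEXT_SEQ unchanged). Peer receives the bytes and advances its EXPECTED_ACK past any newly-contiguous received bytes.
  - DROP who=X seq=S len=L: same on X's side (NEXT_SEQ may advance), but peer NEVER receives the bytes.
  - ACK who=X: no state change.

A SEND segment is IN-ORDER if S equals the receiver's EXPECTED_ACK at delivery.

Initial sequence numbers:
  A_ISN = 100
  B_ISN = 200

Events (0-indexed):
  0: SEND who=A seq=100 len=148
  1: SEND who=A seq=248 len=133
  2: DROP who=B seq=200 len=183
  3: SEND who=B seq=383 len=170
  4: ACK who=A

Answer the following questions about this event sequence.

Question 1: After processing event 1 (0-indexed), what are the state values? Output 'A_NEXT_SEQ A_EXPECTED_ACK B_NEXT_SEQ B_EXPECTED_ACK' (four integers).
After event 0: A_seq=248 A_ack=200 B_seq=200 B_ack=248
After event 1: A_seq=381 A_ack=200 B_seq=200 B_ack=381

381 200 200 381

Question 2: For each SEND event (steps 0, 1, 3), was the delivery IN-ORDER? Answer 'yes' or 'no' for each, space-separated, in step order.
Step 0: SEND seq=100 -> in-order
Step 1: SEND seq=248 -> in-order
Step 3: SEND seq=383 -> out-of-order

Answer: yes yes no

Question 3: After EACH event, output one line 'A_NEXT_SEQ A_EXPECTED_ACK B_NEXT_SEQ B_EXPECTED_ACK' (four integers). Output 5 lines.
248 200 200 248
381 200 200 381
381 200 383 381
381 200 553 381
381 200 553 381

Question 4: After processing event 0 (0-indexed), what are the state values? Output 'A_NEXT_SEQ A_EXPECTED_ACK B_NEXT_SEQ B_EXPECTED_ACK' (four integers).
After event 0: A_seq=248 A_ack=200 B_seq=200 B_ack=248

248 200 200 248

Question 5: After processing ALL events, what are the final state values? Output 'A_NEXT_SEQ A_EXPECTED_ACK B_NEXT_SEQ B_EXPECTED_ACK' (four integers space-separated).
After event 0: A_seq=248 A_ack=200 B_seq=200 B_ack=248
After event 1: A_seq=381 A_ack=200 B_seq=200 B_ack=381
After event 2: A_seq=381 A_ack=200 B_seq=383 B_ack=381
After event 3: A_seq=381 A_ack=200 B_seq=553 B_ack=381
After event 4: A_seq=381 A_ack=200 B_seq=553 B_ack=381

Answer: 381 200 553 381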